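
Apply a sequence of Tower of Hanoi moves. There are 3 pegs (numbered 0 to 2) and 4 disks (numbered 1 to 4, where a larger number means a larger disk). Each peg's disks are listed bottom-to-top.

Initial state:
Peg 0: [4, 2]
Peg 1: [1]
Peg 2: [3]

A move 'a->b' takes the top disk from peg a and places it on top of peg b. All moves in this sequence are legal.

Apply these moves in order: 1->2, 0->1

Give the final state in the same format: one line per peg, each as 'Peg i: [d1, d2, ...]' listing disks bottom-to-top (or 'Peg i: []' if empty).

After move 1 (1->2):
Peg 0: [4, 2]
Peg 1: []
Peg 2: [3, 1]

After move 2 (0->1):
Peg 0: [4]
Peg 1: [2]
Peg 2: [3, 1]

Answer: Peg 0: [4]
Peg 1: [2]
Peg 2: [3, 1]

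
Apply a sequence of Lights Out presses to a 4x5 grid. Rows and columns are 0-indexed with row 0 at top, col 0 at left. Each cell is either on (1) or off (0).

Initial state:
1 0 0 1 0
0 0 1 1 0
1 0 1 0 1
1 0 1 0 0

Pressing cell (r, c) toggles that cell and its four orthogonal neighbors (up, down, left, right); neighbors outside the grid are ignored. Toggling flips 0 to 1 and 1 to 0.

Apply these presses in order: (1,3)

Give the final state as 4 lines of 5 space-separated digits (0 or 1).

After press 1 at (1,3):
1 0 0 0 0
0 0 0 0 1
1 0 1 1 1
1 0 1 0 0

Answer: 1 0 0 0 0
0 0 0 0 1
1 0 1 1 1
1 0 1 0 0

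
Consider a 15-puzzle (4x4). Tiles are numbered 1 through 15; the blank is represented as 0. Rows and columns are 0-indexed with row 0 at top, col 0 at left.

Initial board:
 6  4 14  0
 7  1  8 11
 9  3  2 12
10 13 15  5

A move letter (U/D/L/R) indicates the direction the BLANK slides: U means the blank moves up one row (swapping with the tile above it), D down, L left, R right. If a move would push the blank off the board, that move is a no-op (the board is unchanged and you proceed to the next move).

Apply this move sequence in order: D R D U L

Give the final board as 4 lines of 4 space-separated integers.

Answer:  6  4 14 11
 7  1  0  8
 9  3  2 12
10 13 15  5

Derivation:
After move 1 (D):
 6  4 14 11
 7  1  8  0
 9  3  2 12
10 13 15  5

After move 2 (R):
 6  4 14 11
 7  1  8  0
 9  3  2 12
10 13 15  5

After move 3 (D):
 6  4 14 11
 7  1  8 12
 9  3  2  0
10 13 15  5

After move 4 (U):
 6  4 14 11
 7  1  8  0
 9  3  2 12
10 13 15  5

After move 5 (L):
 6  4 14 11
 7  1  0  8
 9  3  2 12
10 13 15  5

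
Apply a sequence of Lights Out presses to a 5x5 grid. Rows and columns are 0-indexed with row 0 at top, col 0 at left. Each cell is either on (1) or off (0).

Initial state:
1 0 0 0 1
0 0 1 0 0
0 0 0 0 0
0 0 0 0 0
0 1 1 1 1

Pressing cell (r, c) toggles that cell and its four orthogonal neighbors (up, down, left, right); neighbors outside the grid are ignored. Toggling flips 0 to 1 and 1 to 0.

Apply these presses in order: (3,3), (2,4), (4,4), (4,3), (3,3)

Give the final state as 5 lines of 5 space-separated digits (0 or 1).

Answer: 1 0 0 0 1
0 0 1 0 1
0 0 0 1 1
0 0 0 1 0
0 1 0 1 1

Derivation:
After press 1 at (3,3):
1 0 0 0 1
0 0 1 0 0
0 0 0 1 0
0 0 1 1 1
0 1 1 0 1

After press 2 at (2,4):
1 0 0 0 1
0 0 1 0 1
0 0 0 0 1
0 0 1 1 0
0 1 1 0 1

After press 3 at (4,4):
1 0 0 0 1
0 0 1 0 1
0 0 0 0 1
0 0 1 1 1
0 1 1 1 0

After press 4 at (4,3):
1 0 0 0 1
0 0 1 0 1
0 0 0 0 1
0 0 1 0 1
0 1 0 0 1

After press 5 at (3,3):
1 0 0 0 1
0 0 1 0 1
0 0 0 1 1
0 0 0 1 0
0 1 0 1 1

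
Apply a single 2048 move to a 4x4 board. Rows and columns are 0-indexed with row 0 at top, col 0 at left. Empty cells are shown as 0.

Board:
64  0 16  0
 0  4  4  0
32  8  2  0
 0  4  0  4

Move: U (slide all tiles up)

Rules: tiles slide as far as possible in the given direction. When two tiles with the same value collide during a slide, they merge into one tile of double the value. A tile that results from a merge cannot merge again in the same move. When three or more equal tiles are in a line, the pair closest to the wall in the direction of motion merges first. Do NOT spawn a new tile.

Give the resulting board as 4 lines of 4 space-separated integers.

Slide up:
col 0: [64, 0, 32, 0] -> [64, 32, 0, 0]
col 1: [0, 4, 8, 4] -> [4, 8, 4, 0]
col 2: [16, 4, 2, 0] -> [16, 4, 2, 0]
col 3: [0, 0, 0, 4] -> [4, 0, 0, 0]

Answer: 64  4 16  4
32  8  4  0
 0  4  2  0
 0  0  0  0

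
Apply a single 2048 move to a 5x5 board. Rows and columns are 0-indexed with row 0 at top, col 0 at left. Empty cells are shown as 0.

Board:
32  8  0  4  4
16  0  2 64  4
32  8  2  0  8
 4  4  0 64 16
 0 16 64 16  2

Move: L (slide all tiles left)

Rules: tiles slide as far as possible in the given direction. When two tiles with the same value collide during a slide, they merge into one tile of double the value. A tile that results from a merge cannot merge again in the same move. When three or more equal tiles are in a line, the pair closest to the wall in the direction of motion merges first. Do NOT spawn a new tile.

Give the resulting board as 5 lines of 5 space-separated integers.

Answer: 32  8  8  0  0
16  2 64  4  0
32  8  2  8  0
 8 64 16  0  0
16 64 16  2  0

Derivation:
Slide left:
row 0: [32, 8, 0, 4, 4] -> [32, 8, 8, 0, 0]
row 1: [16, 0, 2, 64, 4] -> [16, 2, 64, 4, 0]
row 2: [32, 8, 2, 0, 8] -> [32, 8, 2, 8, 0]
row 3: [4, 4, 0, 64, 16] -> [8, 64, 16, 0, 0]
row 4: [0, 16, 64, 16, 2] -> [16, 64, 16, 2, 0]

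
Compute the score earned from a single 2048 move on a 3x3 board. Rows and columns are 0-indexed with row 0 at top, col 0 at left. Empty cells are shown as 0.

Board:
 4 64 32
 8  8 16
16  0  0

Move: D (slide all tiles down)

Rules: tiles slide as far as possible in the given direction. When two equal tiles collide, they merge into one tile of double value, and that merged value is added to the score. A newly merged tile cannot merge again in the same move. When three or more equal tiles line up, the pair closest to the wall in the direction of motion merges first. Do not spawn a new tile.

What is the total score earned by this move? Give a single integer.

Slide down:
col 0: [4, 8, 16] -> [4, 8, 16]  score +0 (running 0)
col 1: [64, 8, 0] -> [0, 64, 8]  score +0 (running 0)
col 2: [32, 16, 0] -> [0, 32, 16]  score +0 (running 0)
Board after move:
 4  0  0
 8 64 32
16  8 16

Answer: 0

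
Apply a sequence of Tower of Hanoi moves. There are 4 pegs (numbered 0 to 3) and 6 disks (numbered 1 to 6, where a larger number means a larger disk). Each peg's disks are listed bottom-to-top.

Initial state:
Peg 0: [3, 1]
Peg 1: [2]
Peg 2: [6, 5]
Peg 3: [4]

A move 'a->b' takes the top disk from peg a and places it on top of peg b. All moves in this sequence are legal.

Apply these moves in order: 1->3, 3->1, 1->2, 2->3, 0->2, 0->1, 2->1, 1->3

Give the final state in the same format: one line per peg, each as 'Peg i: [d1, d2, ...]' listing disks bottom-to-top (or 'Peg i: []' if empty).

After move 1 (1->3):
Peg 0: [3, 1]
Peg 1: []
Peg 2: [6, 5]
Peg 3: [4, 2]

After move 2 (3->1):
Peg 0: [3, 1]
Peg 1: [2]
Peg 2: [6, 5]
Peg 3: [4]

After move 3 (1->2):
Peg 0: [3, 1]
Peg 1: []
Peg 2: [6, 5, 2]
Peg 3: [4]

After move 4 (2->3):
Peg 0: [3, 1]
Peg 1: []
Peg 2: [6, 5]
Peg 3: [4, 2]

After move 5 (0->2):
Peg 0: [3]
Peg 1: []
Peg 2: [6, 5, 1]
Peg 3: [4, 2]

After move 6 (0->1):
Peg 0: []
Peg 1: [3]
Peg 2: [6, 5, 1]
Peg 3: [4, 2]

After move 7 (2->1):
Peg 0: []
Peg 1: [3, 1]
Peg 2: [6, 5]
Peg 3: [4, 2]

After move 8 (1->3):
Peg 0: []
Peg 1: [3]
Peg 2: [6, 5]
Peg 3: [4, 2, 1]

Answer: Peg 0: []
Peg 1: [3]
Peg 2: [6, 5]
Peg 3: [4, 2, 1]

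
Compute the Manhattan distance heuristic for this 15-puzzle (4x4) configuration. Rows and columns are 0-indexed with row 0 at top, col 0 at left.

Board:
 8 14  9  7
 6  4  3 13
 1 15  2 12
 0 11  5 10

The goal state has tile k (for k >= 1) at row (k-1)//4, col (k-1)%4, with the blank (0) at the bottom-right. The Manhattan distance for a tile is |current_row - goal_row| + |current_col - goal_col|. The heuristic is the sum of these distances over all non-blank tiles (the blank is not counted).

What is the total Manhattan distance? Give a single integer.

Tile 8: at (0,0), goal (1,3), distance |0-1|+|0-3| = 4
Tile 14: at (0,1), goal (3,1), distance |0-3|+|1-1| = 3
Tile 9: at (0,2), goal (2,0), distance |0-2|+|2-0| = 4
Tile 7: at (0,3), goal (1,2), distance |0-1|+|3-2| = 2
Tile 6: at (1,0), goal (1,1), distance |1-1|+|0-1| = 1
Tile 4: at (1,1), goal (0,3), distance |1-0|+|1-3| = 3
Tile 3: at (1,2), goal (0,2), distance |1-0|+|2-2| = 1
Tile 13: at (1,3), goal (3,0), distance |1-3|+|3-0| = 5
Tile 1: at (2,0), goal (0,0), distance |2-0|+|0-0| = 2
Tile 15: at (2,1), goal (3,2), distance |2-3|+|1-2| = 2
Tile 2: at (2,2), goal (0,1), distance |2-0|+|2-1| = 3
Tile 12: at (2,3), goal (2,3), distance |2-2|+|3-3| = 0
Tile 11: at (3,1), goal (2,2), distance |3-2|+|1-2| = 2
Tile 5: at (3,2), goal (1,0), distance |3-1|+|2-0| = 4
Tile 10: at (3,3), goal (2,1), distance |3-2|+|3-1| = 3
Sum: 4 + 3 + 4 + 2 + 1 + 3 + 1 + 5 + 2 + 2 + 3 + 0 + 2 + 4 + 3 = 39

Answer: 39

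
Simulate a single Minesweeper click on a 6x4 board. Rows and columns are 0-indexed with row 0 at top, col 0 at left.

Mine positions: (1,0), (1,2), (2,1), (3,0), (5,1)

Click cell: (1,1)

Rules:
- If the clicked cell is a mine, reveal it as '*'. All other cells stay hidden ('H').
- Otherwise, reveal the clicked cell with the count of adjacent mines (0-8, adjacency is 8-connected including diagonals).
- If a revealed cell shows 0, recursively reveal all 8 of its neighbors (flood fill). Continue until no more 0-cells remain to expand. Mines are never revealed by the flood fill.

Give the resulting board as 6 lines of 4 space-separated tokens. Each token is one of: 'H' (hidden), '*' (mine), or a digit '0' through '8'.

H H H H
H 3 H H
H H H H
H H H H
H H H H
H H H H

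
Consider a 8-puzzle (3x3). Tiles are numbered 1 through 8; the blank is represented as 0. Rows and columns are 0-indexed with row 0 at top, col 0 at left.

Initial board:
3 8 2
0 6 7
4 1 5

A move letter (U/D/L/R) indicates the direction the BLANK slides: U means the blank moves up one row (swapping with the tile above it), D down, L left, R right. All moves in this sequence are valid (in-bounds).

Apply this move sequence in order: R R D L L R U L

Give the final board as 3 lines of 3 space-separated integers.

Answer: 3 8 2
0 6 5
4 7 1

Derivation:
After move 1 (R):
3 8 2
6 0 7
4 1 5

After move 2 (R):
3 8 2
6 7 0
4 1 5

After move 3 (D):
3 8 2
6 7 5
4 1 0

After move 4 (L):
3 8 2
6 7 5
4 0 1

After move 5 (L):
3 8 2
6 7 5
0 4 1

After move 6 (R):
3 8 2
6 7 5
4 0 1

After move 7 (U):
3 8 2
6 0 5
4 7 1

After move 8 (L):
3 8 2
0 6 5
4 7 1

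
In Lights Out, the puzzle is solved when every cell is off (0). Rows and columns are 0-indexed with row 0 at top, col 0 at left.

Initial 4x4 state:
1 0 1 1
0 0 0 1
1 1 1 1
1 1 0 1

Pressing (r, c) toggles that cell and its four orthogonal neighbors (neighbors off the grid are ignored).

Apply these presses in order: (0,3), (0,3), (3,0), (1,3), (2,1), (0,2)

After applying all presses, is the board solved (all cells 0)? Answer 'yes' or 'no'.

Answer: no

Derivation:
After press 1 at (0,3):
1 0 0 0
0 0 0 0
1 1 1 1
1 1 0 1

After press 2 at (0,3):
1 0 1 1
0 0 0 1
1 1 1 1
1 1 0 1

After press 3 at (3,0):
1 0 1 1
0 0 0 1
0 1 1 1
0 0 0 1

After press 4 at (1,3):
1 0 1 0
0 0 1 0
0 1 1 0
0 0 0 1

After press 5 at (2,1):
1 0 1 0
0 1 1 0
1 0 0 0
0 1 0 1

After press 6 at (0,2):
1 1 0 1
0 1 0 0
1 0 0 0
0 1 0 1

Lights still on: 7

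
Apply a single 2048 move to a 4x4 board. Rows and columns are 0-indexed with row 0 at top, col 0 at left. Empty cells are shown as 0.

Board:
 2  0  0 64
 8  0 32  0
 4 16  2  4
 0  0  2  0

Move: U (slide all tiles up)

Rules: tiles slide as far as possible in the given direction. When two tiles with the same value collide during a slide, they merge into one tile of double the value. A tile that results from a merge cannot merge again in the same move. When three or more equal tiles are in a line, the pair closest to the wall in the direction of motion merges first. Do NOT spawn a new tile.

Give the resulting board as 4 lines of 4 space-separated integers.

Answer:  2 16 32 64
 8  0  4  4
 4  0  0  0
 0  0  0  0

Derivation:
Slide up:
col 0: [2, 8, 4, 0] -> [2, 8, 4, 0]
col 1: [0, 0, 16, 0] -> [16, 0, 0, 0]
col 2: [0, 32, 2, 2] -> [32, 4, 0, 0]
col 3: [64, 0, 4, 0] -> [64, 4, 0, 0]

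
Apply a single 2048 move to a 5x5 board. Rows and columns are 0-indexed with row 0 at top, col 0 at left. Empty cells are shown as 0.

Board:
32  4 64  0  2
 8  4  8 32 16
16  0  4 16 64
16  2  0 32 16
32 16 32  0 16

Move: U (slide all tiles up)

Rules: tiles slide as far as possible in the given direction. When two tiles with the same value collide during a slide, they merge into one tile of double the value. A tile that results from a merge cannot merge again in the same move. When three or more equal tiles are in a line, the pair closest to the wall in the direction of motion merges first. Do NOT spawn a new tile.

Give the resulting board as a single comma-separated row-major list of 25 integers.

Answer: 32, 8, 64, 32, 2, 8, 2, 8, 16, 16, 32, 16, 4, 32, 64, 32, 0, 32, 0, 32, 0, 0, 0, 0, 0

Derivation:
Slide up:
col 0: [32, 8, 16, 16, 32] -> [32, 8, 32, 32, 0]
col 1: [4, 4, 0, 2, 16] -> [8, 2, 16, 0, 0]
col 2: [64, 8, 4, 0, 32] -> [64, 8, 4, 32, 0]
col 3: [0, 32, 16, 32, 0] -> [32, 16, 32, 0, 0]
col 4: [2, 16, 64, 16, 16] -> [2, 16, 64, 32, 0]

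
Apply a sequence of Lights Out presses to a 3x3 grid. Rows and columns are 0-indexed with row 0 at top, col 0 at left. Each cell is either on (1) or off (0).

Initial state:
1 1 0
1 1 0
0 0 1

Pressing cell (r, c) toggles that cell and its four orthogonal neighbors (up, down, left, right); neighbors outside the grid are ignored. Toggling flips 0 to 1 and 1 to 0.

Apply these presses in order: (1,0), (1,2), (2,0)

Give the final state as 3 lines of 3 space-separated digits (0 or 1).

After press 1 at (1,0):
0 1 0
0 0 0
1 0 1

After press 2 at (1,2):
0 1 1
0 1 1
1 0 0

After press 3 at (2,0):
0 1 1
1 1 1
0 1 0

Answer: 0 1 1
1 1 1
0 1 0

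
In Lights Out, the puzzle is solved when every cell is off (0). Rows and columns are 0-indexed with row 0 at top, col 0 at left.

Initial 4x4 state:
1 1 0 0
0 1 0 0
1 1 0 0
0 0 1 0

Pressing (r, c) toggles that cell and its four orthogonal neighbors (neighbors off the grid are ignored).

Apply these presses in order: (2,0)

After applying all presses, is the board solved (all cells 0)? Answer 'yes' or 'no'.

Answer: no

Derivation:
After press 1 at (2,0):
1 1 0 0
1 1 0 0
0 0 0 0
1 0 1 0

Lights still on: 6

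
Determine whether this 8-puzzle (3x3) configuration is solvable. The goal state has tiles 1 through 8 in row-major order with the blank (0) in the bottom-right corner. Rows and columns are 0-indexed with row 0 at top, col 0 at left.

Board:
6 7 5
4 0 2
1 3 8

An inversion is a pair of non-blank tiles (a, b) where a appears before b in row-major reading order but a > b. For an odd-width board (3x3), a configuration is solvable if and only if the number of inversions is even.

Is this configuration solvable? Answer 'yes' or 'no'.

Inversions (pairs i<j in row-major order where tile[i] > tile[j] > 0): 18
18 is even, so the puzzle is solvable.

Answer: yes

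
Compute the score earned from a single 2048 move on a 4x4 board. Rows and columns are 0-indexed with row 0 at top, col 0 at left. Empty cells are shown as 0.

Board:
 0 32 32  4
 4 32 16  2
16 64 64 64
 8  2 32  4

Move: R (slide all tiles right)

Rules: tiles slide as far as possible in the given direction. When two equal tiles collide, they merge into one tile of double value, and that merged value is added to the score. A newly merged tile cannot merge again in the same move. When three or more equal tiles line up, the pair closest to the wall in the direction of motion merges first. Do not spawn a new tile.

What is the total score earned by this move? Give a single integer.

Answer: 192

Derivation:
Slide right:
row 0: [0, 32, 32, 4] -> [0, 0, 64, 4]  score +64 (running 64)
row 1: [4, 32, 16, 2] -> [4, 32, 16, 2]  score +0 (running 64)
row 2: [16, 64, 64, 64] -> [0, 16, 64, 128]  score +128 (running 192)
row 3: [8, 2, 32, 4] -> [8, 2, 32, 4]  score +0 (running 192)
Board after move:
  0   0  64   4
  4  32  16   2
  0  16  64 128
  8   2  32   4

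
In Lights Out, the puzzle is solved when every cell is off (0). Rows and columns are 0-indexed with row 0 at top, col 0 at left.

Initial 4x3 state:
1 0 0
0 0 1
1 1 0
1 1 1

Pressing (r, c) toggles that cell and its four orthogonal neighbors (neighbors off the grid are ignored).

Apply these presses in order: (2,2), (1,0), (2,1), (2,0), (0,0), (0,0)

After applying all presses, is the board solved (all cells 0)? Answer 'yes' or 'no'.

After press 1 at (2,2):
1 0 0
0 0 0
1 0 1
1 1 0

After press 2 at (1,0):
0 0 0
1 1 0
0 0 1
1 1 0

After press 3 at (2,1):
0 0 0
1 0 0
1 1 0
1 0 0

After press 4 at (2,0):
0 0 0
0 0 0
0 0 0
0 0 0

After press 5 at (0,0):
1 1 0
1 0 0
0 0 0
0 0 0

After press 6 at (0,0):
0 0 0
0 0 0
0 0 0
0 0 0

Lights still on: 0

Answer: yes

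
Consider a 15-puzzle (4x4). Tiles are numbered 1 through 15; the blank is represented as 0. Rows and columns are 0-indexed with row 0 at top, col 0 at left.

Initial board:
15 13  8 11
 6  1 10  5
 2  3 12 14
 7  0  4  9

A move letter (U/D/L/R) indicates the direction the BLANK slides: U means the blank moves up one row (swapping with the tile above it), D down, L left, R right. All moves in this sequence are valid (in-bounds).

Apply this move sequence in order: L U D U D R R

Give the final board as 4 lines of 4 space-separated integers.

After move 1 (L):
15 13  8 11
 6  1 10  5
 2  3 12 14
 0  7  4  9

After move 2 (U):
15 13  8 11
 6  1 10  5
 0  3 12 14
 2  7  4  9

After move 3 (D):
15 13  8 11
 6  1 10  5
 2  3 12 14
 0  7  4  9

After move 4 (U):
15 13  8 11
 6  1 10  5
 0  3 12 14
 2  7  4  9

After move 5 (D):
15 13  8 11
 6  1 10  5
 2  3 12 14
 0  7  4  9

After move 6 (R):
15 13  8 11
 6  1 10  5
 2  3 12 14
 7  0  4  9

After move 7 (R):
15 13  8 11
 6  1 10  5
 2  3 12 14
 7  4  0  9

Answer: 15 13  8 11
 6  1 10  5
 2  3 12 14
 7  4  0  9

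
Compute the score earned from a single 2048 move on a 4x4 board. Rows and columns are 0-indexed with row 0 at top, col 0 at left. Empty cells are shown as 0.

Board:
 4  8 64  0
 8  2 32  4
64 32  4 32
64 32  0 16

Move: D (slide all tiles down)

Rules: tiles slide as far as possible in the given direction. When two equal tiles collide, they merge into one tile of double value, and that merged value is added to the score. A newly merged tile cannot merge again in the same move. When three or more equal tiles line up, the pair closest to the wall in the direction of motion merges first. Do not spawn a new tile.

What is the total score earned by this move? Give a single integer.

Answer: 192

Derivation:
Slide down:
col 0: [4, 8, 64, 64] -> [0, 4, 8, 128]  score +128 (running 128)
col 1: [8, 2, 32, 32] -> [0, 8, 2, 64]  score +64 (running 192)
col 2: [64, 32, 4, 0] -> [0, 64, 32, 4]  score +0 (running 192)
col 3: [0, 4, 32, 16] -> [0, 4, 32, 16]  score +0 (running 192)
Board after move:
  0   0   0   0
  4   8  64   4
  8   2  32  32
128  64   4  16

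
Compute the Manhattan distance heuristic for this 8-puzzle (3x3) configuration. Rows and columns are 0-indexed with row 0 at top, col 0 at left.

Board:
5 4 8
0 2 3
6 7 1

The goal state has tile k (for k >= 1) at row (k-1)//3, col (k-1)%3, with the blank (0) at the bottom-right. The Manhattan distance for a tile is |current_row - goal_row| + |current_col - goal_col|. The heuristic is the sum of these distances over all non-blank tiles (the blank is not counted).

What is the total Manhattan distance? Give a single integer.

Tile 5: (0,0)->(1,1) = 2
Tile 4: (0,1)->(1,0) = 2
Tile 8: (0,2)->(2,1) = 3
Tile 2: (1,1)->(0,1) = 1
Tile 3: (1,2)->(0,2) = 1
Tile 6: (2,0)->(1,2) = 3
Tile 7: (2,1)->(2,0) = 1
Tile 1: (2,2)->(0,0) = 4
Sum: 2 + 2 + 3 + 1 + 1 + 3 + 1 + 4 = 17

Answer: 17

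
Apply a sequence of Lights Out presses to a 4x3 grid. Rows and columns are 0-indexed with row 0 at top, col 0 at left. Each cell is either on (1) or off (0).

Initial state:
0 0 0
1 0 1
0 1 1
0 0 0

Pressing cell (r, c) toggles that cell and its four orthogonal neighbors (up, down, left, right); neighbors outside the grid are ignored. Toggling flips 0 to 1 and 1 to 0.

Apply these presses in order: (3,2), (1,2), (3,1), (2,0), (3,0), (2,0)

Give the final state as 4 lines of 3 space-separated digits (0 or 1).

After press 1 at (3,2):
0 0 0
1 0 1
0 1 0
0 1 1

After press 2 at (1,2):
0 0 1
1 1 0
0 1 1
0 1 1

After press 3 at (3,1):
0 0 1
1 1 0
0 0 1
1 0 0

After press 4 at (2,0):
0 0 1
0 1 0
1 1 1
0 0 0

After press 5 at (3,0):
0 0 1
0 1 0
0 1 1
1 1 0

After press 6 at (2,0):
0 0 1
1 1 0
1 0 1
0 1 0

Answer: 0 0 1
1 1 0
1 0 1
0 1 0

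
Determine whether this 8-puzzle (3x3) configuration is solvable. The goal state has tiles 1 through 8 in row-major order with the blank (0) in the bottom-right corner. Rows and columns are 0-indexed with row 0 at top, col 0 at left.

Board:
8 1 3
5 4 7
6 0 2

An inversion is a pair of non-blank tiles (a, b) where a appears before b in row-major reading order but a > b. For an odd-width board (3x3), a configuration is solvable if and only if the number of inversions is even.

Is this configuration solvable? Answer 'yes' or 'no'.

Inversions (pairs i<j in row-major order where tile[i] > tile[j] > 0): 14
14 is even, so the puzzle is solvable.

Answer: yes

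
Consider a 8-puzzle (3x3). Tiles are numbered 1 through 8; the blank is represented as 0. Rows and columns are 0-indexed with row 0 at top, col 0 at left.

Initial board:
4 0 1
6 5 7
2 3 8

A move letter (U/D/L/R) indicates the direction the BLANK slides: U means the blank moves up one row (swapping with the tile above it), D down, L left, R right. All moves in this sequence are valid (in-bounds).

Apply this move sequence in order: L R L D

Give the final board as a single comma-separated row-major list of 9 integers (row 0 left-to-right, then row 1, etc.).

After move 1 (L):
0 4 1
6 5 7
2 3 8

After move 2 (R):
4 0 1
6 5 7
2 3 8

After move 3 (L):
0 4 1
6 5 7
2 3 8

After move 4 (D):
6 4 1
0 5 7
2 3 8

Answer: 6, 4, 1, 0, 5, 7, 2, 3, 8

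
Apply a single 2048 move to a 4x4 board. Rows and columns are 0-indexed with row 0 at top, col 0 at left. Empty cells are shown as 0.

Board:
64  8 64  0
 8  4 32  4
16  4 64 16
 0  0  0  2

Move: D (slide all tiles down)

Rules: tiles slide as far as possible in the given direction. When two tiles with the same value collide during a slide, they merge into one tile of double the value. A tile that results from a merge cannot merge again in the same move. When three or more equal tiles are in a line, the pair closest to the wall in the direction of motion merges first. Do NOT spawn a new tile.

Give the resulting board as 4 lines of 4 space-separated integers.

Answer:  0  0  0  0
64  0 64  4
 8  8 32 16
16  8 64  2

Derivation:
Slide down:
col 0: [64, 8, 16, 0] -> [0, 64, 8, 16]
col 1: [8, 4, 4, 0] -> [0, 0, 8, 8]
col 2: [64, 32, 64, 0] -> [0, 64, 32, 64]
col 3: [0, 4, 16, 2] -> [0, 4, 16, 2]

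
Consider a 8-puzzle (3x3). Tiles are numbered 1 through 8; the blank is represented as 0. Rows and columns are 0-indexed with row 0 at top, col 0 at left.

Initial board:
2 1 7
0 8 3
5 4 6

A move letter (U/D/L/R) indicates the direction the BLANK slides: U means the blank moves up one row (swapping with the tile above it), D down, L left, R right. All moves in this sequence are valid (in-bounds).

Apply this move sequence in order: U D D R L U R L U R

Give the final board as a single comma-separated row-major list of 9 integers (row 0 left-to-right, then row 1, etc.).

After move 1 (U):
0 1 7
2 8 3
5 4 6

After move 2 (D):
2 1 7
0 8 3
5 4 6

After move 3 (D):
2 1 7
5 8 3
0 4 6

After move 4 (R):
2 1 7
5 8 3
4 0 6

After move 5 (L):
2 1 7
5 8 3
0 4 6

After move 6 (U):
2 1 7
0 8 3
5 4 6

After move 7 (R):
2 1 7
8 0 3
5 4 6

After move 8 (L):
2 1 7
0 8 3
5 4 6

After move 9 (U):
0 1 7
2 8 3
5 4 6

After move 10 (R):
1 0 7
2 8 3
5 4 6

Answer: 1, 0, 7, 2, 8, 3, 5, 4, 6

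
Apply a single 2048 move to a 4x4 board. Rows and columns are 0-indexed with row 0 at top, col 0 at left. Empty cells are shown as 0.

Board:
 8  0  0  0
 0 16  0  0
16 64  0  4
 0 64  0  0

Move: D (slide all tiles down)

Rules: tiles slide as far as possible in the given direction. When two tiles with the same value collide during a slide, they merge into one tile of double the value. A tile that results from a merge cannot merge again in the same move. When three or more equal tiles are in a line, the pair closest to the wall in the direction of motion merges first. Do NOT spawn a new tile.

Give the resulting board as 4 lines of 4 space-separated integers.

Slide down:
col 0: [8, 0, 16, 0] -> [0, 0, 8, 16]
col 1: [0, 16, 64, 64] -> [0, 0, 16, 128]
col 2: [0, 0, 0, 0] -> [0, 0, 0, 0]
col 3: [0, 0, 4, 0] -> [0, 0, 0, 4]

Answer:   0   0   0   0
  0   0   0   0
  8  16   0   0
 16 128   0   4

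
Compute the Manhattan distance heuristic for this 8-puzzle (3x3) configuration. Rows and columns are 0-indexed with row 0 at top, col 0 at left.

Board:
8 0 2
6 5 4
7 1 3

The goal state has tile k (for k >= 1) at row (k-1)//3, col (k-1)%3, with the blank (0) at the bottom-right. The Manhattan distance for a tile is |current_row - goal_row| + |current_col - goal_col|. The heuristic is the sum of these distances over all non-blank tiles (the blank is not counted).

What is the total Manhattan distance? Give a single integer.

Answer: 13

Derivation:
Tile 8: at (0,0), goal (2,1), distance |0-2|+|0-1| = 3
Tile 2: at (0,2), goal (0,1), distance |0-0|+|2-1| = 1
Tile 6: at (1,0), goal (1,2), distance |1-1|+|0-2| = 2
Tile 5: at (1,1), goal (1,1), distance |1-1|+|1-1| = 0
Tile 4: at (1,2), goal (1,0), distance |1-1|+|2-0| = 2
Tile 7: at (2,0), goal (2,0), distance |2-2|+|0-0| = 0
Tile 1: at (2,1), goal (0,0), distance |2-0|+|1-0| = 3
Tile 3: at (2,2), goal (0,2), distance |2-0|+|2-2| = 2
Sum: 3 + 1 + 2 + 0 + 2 + 0 + 3 + 2 = 13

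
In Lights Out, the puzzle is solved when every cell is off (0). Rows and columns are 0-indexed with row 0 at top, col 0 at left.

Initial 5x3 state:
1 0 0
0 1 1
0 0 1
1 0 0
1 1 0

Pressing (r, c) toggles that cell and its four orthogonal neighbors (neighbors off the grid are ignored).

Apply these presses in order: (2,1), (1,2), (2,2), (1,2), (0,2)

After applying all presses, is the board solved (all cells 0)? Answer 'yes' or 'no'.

Answer: no

Derivation:
After press 1 at (2,1):
1 0 0
0 0 1
1 1 0
1 1 0
1 1 0

After press 2 at (1,2):
1 0 1
0 1 0
1 1 1
1 1 0
1 1 0

After press 3 at (2,2):
1 0 1
0 1 1
1 0 0
1 1 1
1 1 0

After press 4 at (1,2):
1 0 0
0 0 0
1 0 1
1 1 1
1 1 0

After press 5 at (0,2):
1 1 1
0 0 1
1 0 1
1 1 1
1 1 0

Lights still on: 11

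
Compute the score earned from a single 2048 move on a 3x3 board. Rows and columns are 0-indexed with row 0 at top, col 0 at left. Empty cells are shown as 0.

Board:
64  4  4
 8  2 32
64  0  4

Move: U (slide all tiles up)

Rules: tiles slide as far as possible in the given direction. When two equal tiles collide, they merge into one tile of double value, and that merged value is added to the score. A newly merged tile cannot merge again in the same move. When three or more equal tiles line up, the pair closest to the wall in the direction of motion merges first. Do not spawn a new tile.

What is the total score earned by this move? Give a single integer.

Slide up:
col 0: [64, 8, 64] -> [64, 8, 64]  score +0 (running 0)
col 1: [4, 2, 0] -> [4, 2, 0]  score +0 (running 0)
col 2: [4, 32, 4] -> [4, 32, 4]  score +0 (running 0)
Board after move:
64  4  4
 8  2 32
64  0  4

Answer: 0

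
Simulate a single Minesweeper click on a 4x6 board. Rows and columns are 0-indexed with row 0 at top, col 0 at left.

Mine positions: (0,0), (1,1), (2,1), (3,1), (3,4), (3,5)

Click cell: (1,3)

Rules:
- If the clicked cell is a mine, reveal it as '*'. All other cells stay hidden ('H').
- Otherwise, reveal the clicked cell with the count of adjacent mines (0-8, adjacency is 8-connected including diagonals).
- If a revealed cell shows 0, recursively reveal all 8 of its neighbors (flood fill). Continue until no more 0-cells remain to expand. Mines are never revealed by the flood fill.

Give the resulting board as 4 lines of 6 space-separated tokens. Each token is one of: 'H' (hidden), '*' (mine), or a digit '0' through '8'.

H H 1 0 0 0
H H 2 0 0 0
H H 3 1 2 2
H H H H H H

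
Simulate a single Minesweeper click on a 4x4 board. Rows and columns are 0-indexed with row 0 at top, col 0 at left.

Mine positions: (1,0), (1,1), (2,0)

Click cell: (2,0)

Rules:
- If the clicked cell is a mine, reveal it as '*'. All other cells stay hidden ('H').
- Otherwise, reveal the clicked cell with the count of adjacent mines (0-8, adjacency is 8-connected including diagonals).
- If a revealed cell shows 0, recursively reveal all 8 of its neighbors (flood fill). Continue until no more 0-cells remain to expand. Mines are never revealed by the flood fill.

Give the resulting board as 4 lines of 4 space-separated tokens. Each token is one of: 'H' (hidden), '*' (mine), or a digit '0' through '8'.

H H H H
H H H H
* H H H
H H H H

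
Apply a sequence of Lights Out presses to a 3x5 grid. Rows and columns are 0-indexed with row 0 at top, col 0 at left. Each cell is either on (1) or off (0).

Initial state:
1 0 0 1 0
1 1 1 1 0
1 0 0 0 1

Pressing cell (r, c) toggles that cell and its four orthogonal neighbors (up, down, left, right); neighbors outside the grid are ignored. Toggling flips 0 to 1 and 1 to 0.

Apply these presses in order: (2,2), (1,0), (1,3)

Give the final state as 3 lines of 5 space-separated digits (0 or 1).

Answer: 0 0 0 0 0
0 0 1 0 1
0 1 1 0 1

Derivation:
After press 1 at (2,2):
1 0 0 1 0
1 1 0 1 0
1 1 1 1 1

After press 2 at (1,0):
0 0 0 1 0
0 0 0 1 0
0 1 1 1 1

After press 3 at (1,3):
0 0 0 0 0
0 0 1 0 1
0 1 1 0 1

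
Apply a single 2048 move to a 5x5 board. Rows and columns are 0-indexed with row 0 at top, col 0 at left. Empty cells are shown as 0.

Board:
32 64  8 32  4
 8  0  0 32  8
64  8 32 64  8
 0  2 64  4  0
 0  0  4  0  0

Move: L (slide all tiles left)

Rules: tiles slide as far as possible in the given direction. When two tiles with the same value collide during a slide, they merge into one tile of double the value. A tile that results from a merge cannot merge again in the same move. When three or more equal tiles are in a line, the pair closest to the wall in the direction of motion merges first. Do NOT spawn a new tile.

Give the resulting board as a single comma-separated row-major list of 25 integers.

Slide left:
row 0: [32, 64, 8, 32, 4] -> [32, 64, 8, 32, 4]
row 1: [8, 0, 0, 32, 8] -> [8, 32, 8, 0, 0]
row 2: [64, 8, 32, 64, 8] -> [64, 8, 32, 64, 8]
row 3: [0, 2, 64, 4, 0] -> [2, 64, 4, 0, 0]
row 4: [0, 0, 4, 0, 0] -> [4, 0, 0, 0, 0]

Answer: 32, 64, 8, 32, 4, 8, 32, 8, 0, 0, 64, 8, 32, 64, 8, 2, 64, 4, 0, 0, 4, 0, 0, 0, 0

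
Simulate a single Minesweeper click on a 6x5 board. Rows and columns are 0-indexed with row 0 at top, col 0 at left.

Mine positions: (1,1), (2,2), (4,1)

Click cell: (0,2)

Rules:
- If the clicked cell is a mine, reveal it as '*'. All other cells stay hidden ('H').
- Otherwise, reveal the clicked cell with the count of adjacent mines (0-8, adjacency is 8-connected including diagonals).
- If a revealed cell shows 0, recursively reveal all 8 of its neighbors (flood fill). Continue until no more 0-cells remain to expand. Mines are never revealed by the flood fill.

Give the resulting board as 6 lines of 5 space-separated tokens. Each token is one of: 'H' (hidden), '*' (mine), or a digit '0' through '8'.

H H 1 H H
H H H H H
H H H H H
H H H H H
H H H H H
H H H H H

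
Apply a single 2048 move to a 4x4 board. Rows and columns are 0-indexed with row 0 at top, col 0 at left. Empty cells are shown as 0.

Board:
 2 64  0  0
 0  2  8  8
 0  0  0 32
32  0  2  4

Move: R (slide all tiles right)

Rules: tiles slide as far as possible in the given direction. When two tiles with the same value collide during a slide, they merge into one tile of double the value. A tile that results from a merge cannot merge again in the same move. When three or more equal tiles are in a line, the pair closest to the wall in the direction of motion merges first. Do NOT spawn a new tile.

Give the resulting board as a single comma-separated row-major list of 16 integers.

Answer: 0, 0, 2, 64, 0, 0, 2, 16, 0, 0, 0, 32, 0, 32, 2, 4

Derivation:
Slide right:
row 0: [2, 64, 0, 0] -> [0, 0, 2, 64]
row 1: [0, 2, 8, 8] -> [0, 0, 2, 16]
row 2: [0, 0, 0, 32] -> [0, 0, 0, 32]
row 3: [32, 0, 2, 4] -> [0, 32, 2, 4]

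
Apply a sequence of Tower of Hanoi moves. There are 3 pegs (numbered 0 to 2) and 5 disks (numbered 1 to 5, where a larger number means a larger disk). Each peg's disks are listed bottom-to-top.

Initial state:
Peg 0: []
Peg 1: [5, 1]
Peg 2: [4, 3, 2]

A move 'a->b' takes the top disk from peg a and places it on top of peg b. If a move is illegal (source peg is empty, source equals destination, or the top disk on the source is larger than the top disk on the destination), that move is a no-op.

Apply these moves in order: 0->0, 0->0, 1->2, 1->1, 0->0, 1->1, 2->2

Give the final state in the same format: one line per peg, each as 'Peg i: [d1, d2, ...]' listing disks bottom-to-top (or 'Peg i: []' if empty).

Answer: Peg 0: []
Peg 1: [5]
Peg 2: [4, 3, 2, 1]

Derivation:
After move 1 (0->0):
Peg 0: []
Peg 1: [5, 1]
Peg 2: [4, 3, 2]

After move 2 (0->0):
Peg 0: []
Peg 1: [5, 1]
Peg 2: [4, 3, 2]

After move 3 (1->2):
Peg 0: []
Peg 1: [5]
Peg 2: [4, 3, 2, 1]

After move 4 (1->1):
Peg 0: []
Peg 1: [5]
Peg 2: [4, 3, 2, 1]

After move 5 (0->0):
Peg 0: []
Peg 1: [5]
Peg 2: [4, 3, 2, 1]

After move 6 (1->1):
Peg 0: []
Peg 1: [5]
Peg 2: [4, 3, 2, 1]

After move 7 (2->2):
Peg 0: []
Peg 1: [5]
Peg 2: [4, 3, 2, 1]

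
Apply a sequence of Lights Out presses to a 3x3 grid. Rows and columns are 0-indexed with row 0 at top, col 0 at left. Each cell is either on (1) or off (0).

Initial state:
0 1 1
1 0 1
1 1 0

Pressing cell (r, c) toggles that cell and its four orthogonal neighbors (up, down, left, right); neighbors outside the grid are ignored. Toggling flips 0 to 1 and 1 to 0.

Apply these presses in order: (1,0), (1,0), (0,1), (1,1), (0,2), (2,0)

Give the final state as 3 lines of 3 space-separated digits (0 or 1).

Answer: 1 0 1
1 0 1
0 1 0

Derivation:
After press 1 at (1,0):
1 1 1
0 1 1
0 1 0

After press 2 at (1,0):
0 1 1
1 0 1
1 1 0

After press 3 at (0,1):
1 0 0
1 1 1
1 1 0

After press 4 at (1,1):
1 1 0
0 0 0
1 0 0

After press 5 at (0,2):
1 0 1
0 0 1
1 0 0

After press 6 at (2,0):
1 0 1
1 0 1
0 1 0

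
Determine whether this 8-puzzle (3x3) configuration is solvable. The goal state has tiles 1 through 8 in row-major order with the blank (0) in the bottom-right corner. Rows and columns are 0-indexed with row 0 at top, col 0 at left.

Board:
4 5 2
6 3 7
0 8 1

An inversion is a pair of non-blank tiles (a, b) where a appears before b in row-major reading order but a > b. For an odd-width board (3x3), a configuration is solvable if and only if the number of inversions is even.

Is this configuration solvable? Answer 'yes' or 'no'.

Answer: yes

Derivation:
Inversions (pairs i<j in row-major order where tile[i] > tile[j] > 0): 12
12 is even, so the puzzle is solvable.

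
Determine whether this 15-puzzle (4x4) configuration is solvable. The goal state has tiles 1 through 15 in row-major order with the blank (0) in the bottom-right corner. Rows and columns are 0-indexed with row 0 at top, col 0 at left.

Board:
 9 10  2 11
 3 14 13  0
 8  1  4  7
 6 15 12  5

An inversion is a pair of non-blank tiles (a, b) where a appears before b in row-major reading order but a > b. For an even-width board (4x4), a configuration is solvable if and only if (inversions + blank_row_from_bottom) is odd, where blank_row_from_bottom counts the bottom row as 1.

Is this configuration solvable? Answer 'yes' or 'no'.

Inversions: 51
Blank is in row 1 (0-indexed from top), which is row 3 counting from the bottom (bottom = 1).
51 + 3 = 54, which is even, so the puzzle is not solvable.

Answer: no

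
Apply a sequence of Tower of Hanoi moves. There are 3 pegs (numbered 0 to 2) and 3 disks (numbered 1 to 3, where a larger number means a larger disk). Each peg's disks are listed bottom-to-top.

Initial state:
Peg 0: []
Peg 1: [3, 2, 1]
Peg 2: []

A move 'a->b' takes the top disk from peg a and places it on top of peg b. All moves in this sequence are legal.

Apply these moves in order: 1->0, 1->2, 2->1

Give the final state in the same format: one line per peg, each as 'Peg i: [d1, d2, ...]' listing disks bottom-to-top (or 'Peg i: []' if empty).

Answer: Peg 0: [1]
Peg 1: [3, 2]
Peg 2: []

Derivation:
After move 1 (1->0):
Peg 0: [1]
Peg 1: [3, 2]
Peg 2: []

After move 2 (1->2):
Peg 0: [1]
Peg 1: [3]
Peg 2: [2]

After move 3 (2->1):
Peg 0: [1]
Peg 1: [3, 2]
Peg 2: []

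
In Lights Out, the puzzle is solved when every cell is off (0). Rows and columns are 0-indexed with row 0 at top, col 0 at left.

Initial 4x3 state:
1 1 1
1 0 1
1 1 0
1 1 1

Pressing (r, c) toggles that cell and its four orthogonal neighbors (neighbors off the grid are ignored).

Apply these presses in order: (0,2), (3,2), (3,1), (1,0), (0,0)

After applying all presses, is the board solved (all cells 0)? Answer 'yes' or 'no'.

Answer: no

Derivation:
After press 1 at (0,2):
1 0 0
1 0 0
1 1 0
1 1 1

After press 2 at (3,2):
1 0 0
1 0 0
1 1 1
1 0 0

After press 3 at (3,1):
1 0 0
1 0 0
1 0 1
0 1 1

After press 4 at (1,0):
0 0 0
0 1 0
0 0 1
0 1 1

After press 5 at (0,0):
1 1 0
1 1 0
0 0 1
0 1 1

Lights still on: 7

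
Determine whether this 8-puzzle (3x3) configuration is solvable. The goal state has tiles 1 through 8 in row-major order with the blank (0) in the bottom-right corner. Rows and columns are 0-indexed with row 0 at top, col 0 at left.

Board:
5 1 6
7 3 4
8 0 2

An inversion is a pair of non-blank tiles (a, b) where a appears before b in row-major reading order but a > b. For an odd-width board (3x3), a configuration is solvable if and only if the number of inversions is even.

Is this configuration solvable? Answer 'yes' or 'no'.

Answer: no

Derivation:
Inversions (pairs i<j in row-major order where tile[i] > tile[j] > 0): 13
13 is odd, so the puzzle is not solvable.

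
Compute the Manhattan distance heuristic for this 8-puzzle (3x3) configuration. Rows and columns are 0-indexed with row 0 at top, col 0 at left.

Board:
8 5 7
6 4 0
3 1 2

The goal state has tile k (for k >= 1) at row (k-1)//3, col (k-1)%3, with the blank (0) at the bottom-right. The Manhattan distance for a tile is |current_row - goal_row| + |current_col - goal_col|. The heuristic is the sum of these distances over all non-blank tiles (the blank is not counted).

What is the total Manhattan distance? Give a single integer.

Answer: 21

Derivation:
Tile 8: (0,0)->(2,1) = 3
Tile 5: (0,1)->(1,1) = 1
Tile 7: (0,2)->(2,0) = 4
Tile 6: (1,0)->(1,2) = 2
Tile 4: (1,1)->(1,0) = 1
Tile 3: (2,0)->(0,2) = 4
Tile 1: (2,1)->(0,0) = 3
Tile 2: (2,2)->(0,1) = 3
Sum: 3 + 1 + 4 + 2 + 1 + 4 + 3 + 3 = 21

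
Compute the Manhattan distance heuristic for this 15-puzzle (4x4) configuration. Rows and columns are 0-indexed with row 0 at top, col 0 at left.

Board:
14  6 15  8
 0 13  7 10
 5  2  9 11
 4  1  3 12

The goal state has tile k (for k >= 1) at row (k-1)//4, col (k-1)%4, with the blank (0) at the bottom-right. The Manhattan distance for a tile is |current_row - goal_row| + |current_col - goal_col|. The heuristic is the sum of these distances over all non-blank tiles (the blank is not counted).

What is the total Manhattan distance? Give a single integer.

Tile 14: (0,0)->(3,1) = 4
Tile 6: (0,1)->(1,1) = 1
Tile 15: (0,2)->(3,2) = 3
Tile 8: (0,3)->(1,3) = 1
Tile 13: (1,1)->(3,0) = 3
Tile 7: (1,2)->(1,2) = 0
Tile 10: (1,3)->(2,1) = 3
Tile 5: (2,0)->(1,0) = 1
Tile 2: (2,1)->(0,1) = 2
Tile 9: (2,2)->(2,0) = 2
Tile 11: (2,3)->(2,2) = 1
Tile 4: (3,0)->(0,3) = 6
Tile 1: (3,1)->(0,0) = 4
Tile 3: (3,2)->(0,2) = 3
Tile 12: (3,3)->(2,3) = 1
Sum: 4 + 1 + 3 + 1 + 3 + 0 + 3 + 1 + 2 + 2 + 1 + 6 + 4 + 3 + 1 = 35

Answer: 35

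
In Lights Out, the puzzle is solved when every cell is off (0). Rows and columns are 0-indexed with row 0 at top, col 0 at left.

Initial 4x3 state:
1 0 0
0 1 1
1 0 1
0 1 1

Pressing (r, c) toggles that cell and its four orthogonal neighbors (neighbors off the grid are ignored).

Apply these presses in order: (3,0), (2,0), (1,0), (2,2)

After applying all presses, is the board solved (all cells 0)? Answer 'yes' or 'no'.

Answer: yes

Derivation:
After press 1 at (3,0):
1 0 0
0 1 1
0 0 1
1 0 1

After press 2 at (2,0):
1 0 0
1 1 1
1 1 1
0 0 1

After press 3 at (1,0):
0 0 0
0 0 1
0 1 1
0 0 1

After press 4 at (2,2):
0 0 0
0 0 0
0 0 0
0 0 0

Lights still on: 0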